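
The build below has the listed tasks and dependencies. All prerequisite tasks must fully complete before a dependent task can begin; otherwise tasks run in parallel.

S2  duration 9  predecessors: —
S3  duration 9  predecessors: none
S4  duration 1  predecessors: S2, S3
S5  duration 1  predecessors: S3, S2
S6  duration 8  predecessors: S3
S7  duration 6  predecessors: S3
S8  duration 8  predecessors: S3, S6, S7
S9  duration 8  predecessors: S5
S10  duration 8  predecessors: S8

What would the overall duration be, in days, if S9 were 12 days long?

33

Actual critical path: S3→S6→S8→S10 = 9+8+8+8 = 33 ⇒ 33 days.
S9 has 15 days of float (longest path through it is 18).
That remains the longest chain; total 33 days.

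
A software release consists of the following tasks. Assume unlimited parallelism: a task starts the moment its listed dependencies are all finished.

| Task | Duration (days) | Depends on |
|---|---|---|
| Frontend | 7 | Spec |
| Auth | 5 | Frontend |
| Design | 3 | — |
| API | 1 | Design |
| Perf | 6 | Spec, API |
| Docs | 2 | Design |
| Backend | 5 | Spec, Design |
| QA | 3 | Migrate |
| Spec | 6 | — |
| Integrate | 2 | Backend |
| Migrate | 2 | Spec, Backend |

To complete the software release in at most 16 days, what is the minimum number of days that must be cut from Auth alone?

2

Current finish: 18 days; target: 16.
Auth is on every critical path, so each day cut from Auth cuts the finish by one (this holds down to a finish of 16).
Need 18 − 16 = 2 days off Auth → Auth becomes 3 days, finish becomes 16.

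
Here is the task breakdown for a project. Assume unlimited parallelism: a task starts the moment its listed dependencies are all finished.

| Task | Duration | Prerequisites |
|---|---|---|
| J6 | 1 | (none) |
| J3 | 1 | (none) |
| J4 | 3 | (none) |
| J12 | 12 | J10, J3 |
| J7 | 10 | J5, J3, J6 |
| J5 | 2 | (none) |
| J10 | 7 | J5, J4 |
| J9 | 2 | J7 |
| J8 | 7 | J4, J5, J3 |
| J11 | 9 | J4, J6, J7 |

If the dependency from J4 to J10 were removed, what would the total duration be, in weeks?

21

Before: longest chain J4→J10→J12 = 3+7+12 = 22, finish 22.
Without J4→J10, J10's earliest start moves from 3 to 2.
The longest chain is now J5→J7→J11 = 2+10+9 = 21, so the schedule takes 21 weeks.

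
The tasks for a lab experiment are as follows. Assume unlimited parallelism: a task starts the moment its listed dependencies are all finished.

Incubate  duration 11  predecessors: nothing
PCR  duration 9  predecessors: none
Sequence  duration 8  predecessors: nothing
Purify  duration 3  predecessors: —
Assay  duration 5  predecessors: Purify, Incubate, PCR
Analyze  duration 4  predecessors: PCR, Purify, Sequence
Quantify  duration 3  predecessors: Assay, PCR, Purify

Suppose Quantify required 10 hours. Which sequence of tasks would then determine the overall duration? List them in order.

Critical path before the change: Incubate→Assay→Quantify = 11+5+3 = 19 giving 19 hours.
Quantify is on the critical path; changing it to 10 makes that path 26 hours.
No other chain overtakes it, so the finish is 26 hours.

Incubate, Assay, Quantify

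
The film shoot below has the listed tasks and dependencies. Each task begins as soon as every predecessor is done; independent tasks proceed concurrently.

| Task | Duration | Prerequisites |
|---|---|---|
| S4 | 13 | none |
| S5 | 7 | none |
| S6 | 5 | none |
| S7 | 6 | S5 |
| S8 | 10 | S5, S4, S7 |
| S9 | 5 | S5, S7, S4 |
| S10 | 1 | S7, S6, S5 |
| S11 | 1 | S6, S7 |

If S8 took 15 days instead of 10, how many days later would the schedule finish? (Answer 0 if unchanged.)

5

Actual critical path: S4→S8 = 13+10 = 23 ⇒ 23 days.
Since S8 is critical, the +5 change carries straight to that chain (now 28 days).
The critical path is still S4→S8; finish is now 28 days.
Change in finish: 28 − 23 = +5 days.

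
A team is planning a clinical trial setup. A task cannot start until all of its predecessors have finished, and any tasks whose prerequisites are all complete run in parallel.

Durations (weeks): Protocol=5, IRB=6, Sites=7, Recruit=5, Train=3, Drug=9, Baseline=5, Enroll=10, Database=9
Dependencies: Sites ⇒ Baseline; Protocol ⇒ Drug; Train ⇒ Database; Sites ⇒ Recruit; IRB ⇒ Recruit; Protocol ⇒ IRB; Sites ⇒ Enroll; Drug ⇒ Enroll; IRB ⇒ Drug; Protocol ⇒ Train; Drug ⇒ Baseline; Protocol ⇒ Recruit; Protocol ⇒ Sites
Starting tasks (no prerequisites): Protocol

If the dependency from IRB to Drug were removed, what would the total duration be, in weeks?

Before: longest chain Protocol→IRB→Drug→Enroll = 5+6+9+10 = 30, finish 30.
Without IRB→Drug, Drug's earliest start moves from 11 to 5.
After: Protocol→Drug→Enroll = 5+9+10 = 24 → 24 weeks.

24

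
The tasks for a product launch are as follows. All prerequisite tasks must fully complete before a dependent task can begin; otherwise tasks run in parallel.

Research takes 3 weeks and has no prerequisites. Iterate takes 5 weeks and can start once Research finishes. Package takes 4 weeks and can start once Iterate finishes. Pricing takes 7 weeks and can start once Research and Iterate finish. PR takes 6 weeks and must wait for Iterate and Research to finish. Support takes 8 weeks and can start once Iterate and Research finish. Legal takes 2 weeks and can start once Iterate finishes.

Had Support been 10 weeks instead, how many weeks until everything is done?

18

Baseline: Research→Iterate→Support = 3+5+8 = 16 → 16 weeks.
Since Support is critical, the +2 change carries straight to that chain (now 18 weeks).
The critical path is still Research→Iterate→Support; finish is now 18 weeks.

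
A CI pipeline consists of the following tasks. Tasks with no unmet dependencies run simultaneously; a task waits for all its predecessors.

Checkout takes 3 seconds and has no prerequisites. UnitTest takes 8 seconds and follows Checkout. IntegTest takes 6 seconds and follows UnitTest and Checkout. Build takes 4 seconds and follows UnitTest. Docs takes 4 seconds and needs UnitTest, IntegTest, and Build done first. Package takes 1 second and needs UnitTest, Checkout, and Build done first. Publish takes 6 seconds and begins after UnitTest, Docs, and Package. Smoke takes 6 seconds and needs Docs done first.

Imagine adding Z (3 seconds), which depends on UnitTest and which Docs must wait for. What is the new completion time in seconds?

Originally the plan takes 27 seconds.
With Z inserted, Docs now waits for max(UnitTest, IntegTest, Build, Z).
New critical path: Checkout→UnitTest→IntegTest→Docs→Publish = 3+8+6+4+6 = 27 ⇒ 27 seconds.

27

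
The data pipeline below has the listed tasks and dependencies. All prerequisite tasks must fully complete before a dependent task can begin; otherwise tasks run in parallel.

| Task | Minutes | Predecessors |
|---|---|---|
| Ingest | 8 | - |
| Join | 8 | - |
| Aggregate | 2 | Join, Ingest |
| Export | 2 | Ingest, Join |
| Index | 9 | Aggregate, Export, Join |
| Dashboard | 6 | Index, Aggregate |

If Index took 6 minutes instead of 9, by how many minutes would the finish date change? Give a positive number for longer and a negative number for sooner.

-3

Actual critical path: Ingest→Aggregate→Index→Dashboard = 8+2+9+6 = 25 ⇒ 25 minutes.
Index lies on that path, so at 6 minutes the path becomes 22 minutes.
No other chain overtakes it, so the finish is 22 minutes.
Change in finish: 22 − 25 = -3 minutes.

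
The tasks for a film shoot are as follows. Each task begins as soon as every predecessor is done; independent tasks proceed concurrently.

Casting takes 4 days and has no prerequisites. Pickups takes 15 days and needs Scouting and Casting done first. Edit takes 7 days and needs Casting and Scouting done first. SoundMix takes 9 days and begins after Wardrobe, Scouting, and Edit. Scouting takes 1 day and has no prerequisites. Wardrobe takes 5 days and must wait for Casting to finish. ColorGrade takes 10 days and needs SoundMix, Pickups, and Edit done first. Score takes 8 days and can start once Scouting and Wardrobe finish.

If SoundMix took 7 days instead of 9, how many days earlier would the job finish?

The binding path is Casting→Edit→SoundMix→ColorGrade = 4+7+9+10 = 30; finish at 30 days.
SoundMix is on the critical path; changing it to 7 makes that path 28 days.
New critical path: Casting→Pickups→ColorGrade = 4+15+10 = 29 ⇒ 29 days.
Change in finish: 29 − 30 = -1 days.

1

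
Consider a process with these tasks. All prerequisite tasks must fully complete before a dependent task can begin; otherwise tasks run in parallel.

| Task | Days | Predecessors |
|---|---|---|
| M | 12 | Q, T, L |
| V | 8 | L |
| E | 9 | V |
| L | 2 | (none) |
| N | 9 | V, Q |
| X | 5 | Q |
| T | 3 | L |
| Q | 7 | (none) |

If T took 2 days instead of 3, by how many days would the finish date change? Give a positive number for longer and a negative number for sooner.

The binding path is Q→M = 7+12 = 19; finish at 19 days.
T has 2 days of float (longest path through it is 17).
No other chain overtakes it, so the finish is 19 days.
Change in finish: 19 − 19 = +0 days.

0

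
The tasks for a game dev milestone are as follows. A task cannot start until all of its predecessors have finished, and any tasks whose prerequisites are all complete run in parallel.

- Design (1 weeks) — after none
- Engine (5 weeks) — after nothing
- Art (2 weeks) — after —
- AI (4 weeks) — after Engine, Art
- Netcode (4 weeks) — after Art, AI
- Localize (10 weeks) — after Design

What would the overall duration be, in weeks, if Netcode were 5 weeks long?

Critical path before the change: Engine→AI→Netcode = 5+4+4 = 13 giving 13 weeks.
Netcode lies on that path, so at 5 weeks the path becomes 14 weeks.
That remains the longest chain; total 14 weeks.

14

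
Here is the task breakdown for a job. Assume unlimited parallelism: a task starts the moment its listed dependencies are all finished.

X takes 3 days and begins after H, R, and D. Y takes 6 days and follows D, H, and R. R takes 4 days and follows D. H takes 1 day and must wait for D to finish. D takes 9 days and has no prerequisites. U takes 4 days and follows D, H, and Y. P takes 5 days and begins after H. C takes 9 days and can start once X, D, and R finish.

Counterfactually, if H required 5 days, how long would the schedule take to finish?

As given, the longest chain is D→R→X→C = 9+4+3+9 = 25, so the finish is 25 days.
H is off the critical path — its longest chain is 22 days, giving 3 of slack.
Now D→H→X→C = 9+5+3+9 = 26 is longest, so the finish becomes 26 days.

26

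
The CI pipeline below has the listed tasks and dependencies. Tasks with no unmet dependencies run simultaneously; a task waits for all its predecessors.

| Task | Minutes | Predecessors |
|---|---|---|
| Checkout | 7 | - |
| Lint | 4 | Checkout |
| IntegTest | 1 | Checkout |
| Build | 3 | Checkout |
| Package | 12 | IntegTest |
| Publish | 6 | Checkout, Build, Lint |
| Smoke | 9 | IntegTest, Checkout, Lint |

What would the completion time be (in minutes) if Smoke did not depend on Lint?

20

Original critical path: Checkout→Lint→Smoke = 7+4+9 = 20 ⇒ 20 minutes.
Without Lint→Smoke, Smoke's earliest start moves from 11 to 8.
After: Checkout→IntegTest→Package = 7+1+12 = 20 → 20 minutes.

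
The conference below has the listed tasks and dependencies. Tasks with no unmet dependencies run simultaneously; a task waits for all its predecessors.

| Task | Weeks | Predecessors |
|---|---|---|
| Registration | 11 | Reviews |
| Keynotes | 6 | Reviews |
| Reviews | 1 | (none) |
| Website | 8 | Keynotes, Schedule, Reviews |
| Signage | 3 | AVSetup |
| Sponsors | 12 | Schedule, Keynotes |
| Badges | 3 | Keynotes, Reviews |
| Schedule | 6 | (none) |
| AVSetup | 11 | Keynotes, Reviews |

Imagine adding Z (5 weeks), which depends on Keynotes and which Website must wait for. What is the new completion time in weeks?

21

Originally the conference takes 21 weeks.
With Z inserted, Website now waits for max(Keynotes, Schedule, Reviews, Z).
New critical path: Reviews→Keynotes→AVSetup→Signage = 1+6+11+3 = 21 ⇒ 21 weeks.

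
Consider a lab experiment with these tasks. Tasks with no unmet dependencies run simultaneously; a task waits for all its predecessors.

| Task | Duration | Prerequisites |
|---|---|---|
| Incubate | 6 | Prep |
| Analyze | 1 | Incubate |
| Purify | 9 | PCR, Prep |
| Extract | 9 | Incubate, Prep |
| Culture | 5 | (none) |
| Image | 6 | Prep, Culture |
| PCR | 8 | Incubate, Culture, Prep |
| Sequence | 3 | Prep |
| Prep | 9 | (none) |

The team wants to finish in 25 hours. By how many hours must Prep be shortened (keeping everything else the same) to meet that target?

Current finish: 32 hours; target: 25.
Prep is on every critical path, so each hour cut from Prep cuts the finish by one (this holds down to a finish of 24).
Need 32 − 25 = 7 hours off Prep → Prep becomes 2 hours, finish becomes 25.

7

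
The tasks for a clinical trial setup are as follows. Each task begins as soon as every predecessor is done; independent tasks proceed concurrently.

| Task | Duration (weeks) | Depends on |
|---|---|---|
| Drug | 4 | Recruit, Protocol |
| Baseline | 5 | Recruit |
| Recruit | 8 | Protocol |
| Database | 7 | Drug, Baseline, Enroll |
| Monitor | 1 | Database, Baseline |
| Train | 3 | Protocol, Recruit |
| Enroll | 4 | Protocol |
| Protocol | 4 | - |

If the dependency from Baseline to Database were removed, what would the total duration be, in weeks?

24

With the dependency in place, Protocol→Recruit→Baseline→Database→Monitor = 4+8+5+7+1 = 25 sets the finish at 25 weeks.
Without Baseline→Database, Database's earliest start moves from 17 to 16.
After: Protocol→Recruit→Drug→Database→Monitor = 4+8+4+7+1 = 24 → 24 weeks.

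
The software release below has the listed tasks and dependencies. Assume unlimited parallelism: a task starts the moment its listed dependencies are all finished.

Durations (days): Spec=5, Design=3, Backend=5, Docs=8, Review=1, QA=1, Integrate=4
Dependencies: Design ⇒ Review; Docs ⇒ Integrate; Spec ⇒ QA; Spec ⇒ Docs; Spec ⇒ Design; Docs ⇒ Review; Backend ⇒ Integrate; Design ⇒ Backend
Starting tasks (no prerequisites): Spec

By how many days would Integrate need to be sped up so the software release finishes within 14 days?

3

Current finish: 17 days; target: 14.
Integrate is on every critical path, so each day cut from Integrate cuts the finish by one (this holds down to a finish of 14).
Need 17 − 14 = 3 days off Integrate → Integrate becomes 1 day, finish becomes 14.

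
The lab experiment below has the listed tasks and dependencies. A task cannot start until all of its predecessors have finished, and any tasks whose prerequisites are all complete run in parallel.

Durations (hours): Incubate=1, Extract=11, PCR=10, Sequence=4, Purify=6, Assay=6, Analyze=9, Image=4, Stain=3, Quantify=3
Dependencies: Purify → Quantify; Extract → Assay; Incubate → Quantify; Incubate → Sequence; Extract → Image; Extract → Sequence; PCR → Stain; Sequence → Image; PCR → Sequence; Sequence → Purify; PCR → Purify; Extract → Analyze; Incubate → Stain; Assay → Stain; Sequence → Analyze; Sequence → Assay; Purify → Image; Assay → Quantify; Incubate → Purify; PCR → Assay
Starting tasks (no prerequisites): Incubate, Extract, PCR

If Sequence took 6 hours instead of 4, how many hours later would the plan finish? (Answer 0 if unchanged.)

Actual critical path: Extract→Sequence→Purify→Image = 11+4+6+4 = 25 ⇒ 25 hours.
Sequence is on the critical path; changing it to 6 makes that path 27 hours.
That remains the longest chain; total 27 hours.
Change in finish: 27 − 25 = +2 hours.

2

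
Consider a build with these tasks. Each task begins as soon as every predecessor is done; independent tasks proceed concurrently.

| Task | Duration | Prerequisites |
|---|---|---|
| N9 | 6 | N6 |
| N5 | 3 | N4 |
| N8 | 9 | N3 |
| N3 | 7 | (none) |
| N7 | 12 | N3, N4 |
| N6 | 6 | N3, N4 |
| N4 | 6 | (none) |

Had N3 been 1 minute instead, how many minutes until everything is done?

As given, the longest chain is N3→N6→N9 = 7+6+6 = 19, so the finish is 19 minutes.
N3 lies on that path, so at 1 minute the path becomes 13 minutes.
New critical path: N4→N6→N9 = 6+6+6 = 18 ⇒ 18 minutes.

18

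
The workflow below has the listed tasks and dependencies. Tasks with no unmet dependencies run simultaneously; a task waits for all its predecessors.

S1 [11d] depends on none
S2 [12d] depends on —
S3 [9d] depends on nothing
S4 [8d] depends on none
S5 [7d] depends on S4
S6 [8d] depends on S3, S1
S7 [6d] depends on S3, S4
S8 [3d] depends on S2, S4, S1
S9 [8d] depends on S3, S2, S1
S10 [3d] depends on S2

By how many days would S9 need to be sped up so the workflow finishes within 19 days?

1

Current finish: 20 days; target: 19.
S9 is on every critical path, so each day cut from S9 cuts the finish by one (this holds down to a finish of 19).
Need 20 − 19 = 1 day off S9 → S9 becomes 7 days, finish becomes 19.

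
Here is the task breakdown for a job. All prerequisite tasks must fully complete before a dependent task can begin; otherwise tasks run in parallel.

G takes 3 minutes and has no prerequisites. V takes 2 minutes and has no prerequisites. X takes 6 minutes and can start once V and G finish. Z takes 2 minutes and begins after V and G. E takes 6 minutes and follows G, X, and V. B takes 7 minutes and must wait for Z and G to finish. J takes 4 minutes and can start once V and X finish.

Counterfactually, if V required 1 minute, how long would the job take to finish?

Critical path before the change: G→X→E = 3+6+6 = 15 giving 15 minutes.
The longest path through V is only 14 minutes, so V has float 1.
The critical path is still G→X→E; finish is now 15 minutes.

15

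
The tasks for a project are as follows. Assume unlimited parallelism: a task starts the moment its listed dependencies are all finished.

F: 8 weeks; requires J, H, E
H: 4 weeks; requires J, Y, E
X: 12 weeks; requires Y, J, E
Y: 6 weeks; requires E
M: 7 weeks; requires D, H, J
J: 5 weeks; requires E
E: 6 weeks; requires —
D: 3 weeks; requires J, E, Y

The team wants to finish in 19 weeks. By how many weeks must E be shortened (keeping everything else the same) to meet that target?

Current finish: 24 weeks; target: 19.
E is on every critical path, so each week cut from E cuts the finish by one (this holds down to a finish of 19).
Need 24 − 19 = 5 weeks off E → E becomes 1 week, finish becomes 19.

5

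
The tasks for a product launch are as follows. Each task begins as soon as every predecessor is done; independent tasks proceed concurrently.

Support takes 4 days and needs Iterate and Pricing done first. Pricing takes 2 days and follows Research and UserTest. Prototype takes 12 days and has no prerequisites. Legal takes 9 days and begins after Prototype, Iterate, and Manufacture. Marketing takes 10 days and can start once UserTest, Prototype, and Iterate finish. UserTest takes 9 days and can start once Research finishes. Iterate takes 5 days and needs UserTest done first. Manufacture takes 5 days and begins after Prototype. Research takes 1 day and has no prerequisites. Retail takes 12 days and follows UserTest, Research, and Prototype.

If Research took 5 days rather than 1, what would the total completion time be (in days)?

The binding path is Prototype→Manufacture→Legal = 12+5+9 = 26; finish at 26 days.
Research is off the critical path — its longest chain is 25 days, giving 1 of slack.
New critical path: Research→UserTest→Iterate→Marketing = 5+9+5+10 = 29 ⇒ 29 days.

29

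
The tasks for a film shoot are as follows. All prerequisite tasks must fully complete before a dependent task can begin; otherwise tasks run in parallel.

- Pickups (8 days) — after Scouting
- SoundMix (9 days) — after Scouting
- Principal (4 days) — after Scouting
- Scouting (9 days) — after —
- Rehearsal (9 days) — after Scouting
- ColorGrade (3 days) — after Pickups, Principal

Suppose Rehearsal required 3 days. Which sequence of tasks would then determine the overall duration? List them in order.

Baseline: Scouting→Pickups→ColorGrade = 9+8+3 = 20 → 20 days.
Rehearsal is off the critical path — its longest chain is 18 days, giving 2 of slack.
That remains the longest chain; total 20 days.

Scouting, Pickups, ColorGrade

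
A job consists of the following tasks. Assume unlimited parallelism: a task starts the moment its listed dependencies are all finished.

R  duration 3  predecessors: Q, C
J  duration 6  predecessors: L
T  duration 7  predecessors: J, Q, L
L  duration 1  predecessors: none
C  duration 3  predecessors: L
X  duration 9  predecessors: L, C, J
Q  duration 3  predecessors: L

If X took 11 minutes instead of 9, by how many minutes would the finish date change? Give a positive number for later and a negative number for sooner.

2

Actual critical path: L→J→X = 1+6+9 = 16 ⇒ 16 minutes.
X is on the critical path; changing it to 11 makes that path 18 minutes.
No other chain overtakes it, so the finish is 18 minutes.
Change in finish: 18 − 16 = +2 minutes.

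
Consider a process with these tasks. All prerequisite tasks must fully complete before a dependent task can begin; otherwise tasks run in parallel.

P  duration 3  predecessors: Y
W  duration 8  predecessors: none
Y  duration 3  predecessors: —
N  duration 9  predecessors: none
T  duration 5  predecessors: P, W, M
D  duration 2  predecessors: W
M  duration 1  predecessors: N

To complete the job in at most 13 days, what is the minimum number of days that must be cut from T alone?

2

Current finish: 15 days; target: 13.
T is on every critical path, so each day cut from T cuts the finish by one (this holds down to a finish of 11).
Need 15 − 13 = 2 days off T → T becomes 3 days, finish becomes 13.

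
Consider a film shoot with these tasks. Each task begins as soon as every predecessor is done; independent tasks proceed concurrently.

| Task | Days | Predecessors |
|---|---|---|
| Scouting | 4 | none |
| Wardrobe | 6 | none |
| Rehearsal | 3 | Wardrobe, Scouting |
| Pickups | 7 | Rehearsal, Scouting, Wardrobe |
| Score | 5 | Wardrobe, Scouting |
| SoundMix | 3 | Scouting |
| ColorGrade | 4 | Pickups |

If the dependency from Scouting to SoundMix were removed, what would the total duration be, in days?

20

Before: longest chain Wardrobe→Rehearsal→Pickups→ColorGrade = 6+3+7+4 = 20, finish 20.
Without Scouting→SoundMix, SoundMix's earliest start moves from 4 to 0.
The longest chain is now Wardrobe→Rehearsal→Pickups→ColorGrade = 6+3+7+4 = 20, so the schedule takes 20 days.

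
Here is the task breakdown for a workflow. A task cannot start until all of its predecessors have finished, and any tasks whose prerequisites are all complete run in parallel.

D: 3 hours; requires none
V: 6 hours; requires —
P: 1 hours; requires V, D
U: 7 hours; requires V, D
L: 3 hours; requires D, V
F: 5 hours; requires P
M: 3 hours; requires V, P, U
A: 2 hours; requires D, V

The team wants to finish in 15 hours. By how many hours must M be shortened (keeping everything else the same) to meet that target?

Current finish: 16 hours; target: 15.
M is on every critical path, so each hour cut from M cuts the finish by one (this holds down to a finish of 14).
Need 16 − 15 = 1 hour off M → M becomes 2 hours, finish becomes 15.

1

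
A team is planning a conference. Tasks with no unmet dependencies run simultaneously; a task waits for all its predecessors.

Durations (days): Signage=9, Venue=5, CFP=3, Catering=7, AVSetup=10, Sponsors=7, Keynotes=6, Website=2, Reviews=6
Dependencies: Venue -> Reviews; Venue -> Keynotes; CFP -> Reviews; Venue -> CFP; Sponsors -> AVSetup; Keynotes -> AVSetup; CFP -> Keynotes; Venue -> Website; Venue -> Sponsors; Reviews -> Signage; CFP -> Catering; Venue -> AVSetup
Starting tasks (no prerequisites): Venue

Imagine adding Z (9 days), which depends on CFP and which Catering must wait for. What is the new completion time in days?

24

Originally the plan takes 24 days.
With Z inserted, Catering now waits for max(CFP, Z).
New critical path: Venue→CFP→Z→Catering = 5+3+9+7 = 24 ⇒ 24 days.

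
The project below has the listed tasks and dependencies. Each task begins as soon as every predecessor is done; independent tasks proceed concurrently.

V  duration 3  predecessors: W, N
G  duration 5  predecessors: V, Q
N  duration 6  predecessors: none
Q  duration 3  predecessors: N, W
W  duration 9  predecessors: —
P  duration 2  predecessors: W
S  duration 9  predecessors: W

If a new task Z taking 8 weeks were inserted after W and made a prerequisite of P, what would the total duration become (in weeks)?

19

Originally the job takes 18 weeks.
With Z inserted, P now waits for max(W, Z).
New critical path: W→Z→P = 9+8+2 = 19 ⇒ 19 weeks.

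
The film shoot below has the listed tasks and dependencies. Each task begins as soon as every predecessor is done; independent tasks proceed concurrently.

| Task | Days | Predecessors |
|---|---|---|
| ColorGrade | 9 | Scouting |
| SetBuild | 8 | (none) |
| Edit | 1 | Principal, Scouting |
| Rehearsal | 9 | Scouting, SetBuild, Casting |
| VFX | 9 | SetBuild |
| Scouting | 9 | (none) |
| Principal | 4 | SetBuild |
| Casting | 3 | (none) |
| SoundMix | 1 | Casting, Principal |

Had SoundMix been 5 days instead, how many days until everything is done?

18

Critical path before the change: Scouting→Rehearsal = 9+9 = 18 giving 18 days.
SoundMix has 5 days of float (longest path through it is 13).
That remains the longest chain; total 18 days.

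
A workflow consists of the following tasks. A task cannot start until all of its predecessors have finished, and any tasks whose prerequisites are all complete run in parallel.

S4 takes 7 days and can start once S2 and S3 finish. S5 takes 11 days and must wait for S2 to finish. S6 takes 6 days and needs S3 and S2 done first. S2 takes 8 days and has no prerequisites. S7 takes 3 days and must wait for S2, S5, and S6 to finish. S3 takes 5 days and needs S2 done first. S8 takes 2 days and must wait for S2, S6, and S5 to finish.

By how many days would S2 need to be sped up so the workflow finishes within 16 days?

6

Current finish: 22 days; target: 16.
S2 is on every critical path, so each day cut from S2 cuts the finish by one (this holds down to a finish of 15).
Need 22 − 16 = 6 days off S2 → S2 becomes 2 days, finish becomes 16.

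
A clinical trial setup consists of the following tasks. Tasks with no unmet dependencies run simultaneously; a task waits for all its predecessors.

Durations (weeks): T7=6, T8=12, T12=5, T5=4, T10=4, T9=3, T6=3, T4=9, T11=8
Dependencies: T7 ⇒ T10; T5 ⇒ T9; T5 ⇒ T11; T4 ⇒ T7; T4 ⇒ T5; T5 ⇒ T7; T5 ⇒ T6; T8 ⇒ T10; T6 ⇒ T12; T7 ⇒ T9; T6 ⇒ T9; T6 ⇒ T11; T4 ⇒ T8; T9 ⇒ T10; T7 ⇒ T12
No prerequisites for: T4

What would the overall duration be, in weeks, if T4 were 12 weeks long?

Critical path before the change: T4→T5→T7→T9→T10 = 9+4+6+3+4 = 26 giving 26 weeks.
Since T4 is critical, the +3 change carries straight to that chain (now 29 weeks).
No other chain overtakes it, so the finish is 29 weeks.

29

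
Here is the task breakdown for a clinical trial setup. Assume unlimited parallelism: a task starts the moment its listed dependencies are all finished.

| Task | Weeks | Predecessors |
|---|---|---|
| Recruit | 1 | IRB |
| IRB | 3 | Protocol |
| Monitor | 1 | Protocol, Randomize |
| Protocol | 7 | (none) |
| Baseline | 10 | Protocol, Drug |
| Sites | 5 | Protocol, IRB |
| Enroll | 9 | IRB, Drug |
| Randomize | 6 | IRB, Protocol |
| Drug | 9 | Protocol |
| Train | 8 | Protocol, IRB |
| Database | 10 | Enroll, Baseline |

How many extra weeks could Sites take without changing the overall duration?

21

Protocol→Drug→Baseline→Database = 7+9+10+10 = 36 sets the makespan at 36 weeks.
Longest path through Sites: 15 weeks (earliest finish 15, latest finish 36).
Slack of Sites = 31 − 10 = 21 weeks.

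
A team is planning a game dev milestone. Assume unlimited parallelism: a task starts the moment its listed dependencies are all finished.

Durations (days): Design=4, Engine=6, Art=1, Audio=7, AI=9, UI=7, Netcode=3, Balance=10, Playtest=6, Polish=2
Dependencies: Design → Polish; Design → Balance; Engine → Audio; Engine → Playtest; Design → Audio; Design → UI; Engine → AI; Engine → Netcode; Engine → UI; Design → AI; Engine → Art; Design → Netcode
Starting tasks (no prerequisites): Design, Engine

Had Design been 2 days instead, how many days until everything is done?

15

Critical path before the change: Engine→AI = 6+9 = 15 giving 15 days.
Design is off the critical path — its longest chain is 14 days, giving 1 of slack.
No other chain overtakes it, so the finish is 15 days.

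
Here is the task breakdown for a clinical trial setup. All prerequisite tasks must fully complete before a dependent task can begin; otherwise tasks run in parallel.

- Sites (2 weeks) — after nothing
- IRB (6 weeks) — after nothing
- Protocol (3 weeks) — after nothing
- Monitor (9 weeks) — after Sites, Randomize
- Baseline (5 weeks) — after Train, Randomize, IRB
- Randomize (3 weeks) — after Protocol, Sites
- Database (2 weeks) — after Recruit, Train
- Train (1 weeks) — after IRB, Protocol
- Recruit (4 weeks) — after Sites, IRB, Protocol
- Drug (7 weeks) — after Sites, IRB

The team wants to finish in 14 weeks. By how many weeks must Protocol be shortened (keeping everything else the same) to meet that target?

1

Current finish: 15 weeks; target: 14.
Protocol is on every critical path, so each week cut from Protocol cuts the finish by one (this holds down to a finish of 14).
Need 15 − 14 = 1 week off Protocol → Protocol becomes 2 weeks, finish becomes 14.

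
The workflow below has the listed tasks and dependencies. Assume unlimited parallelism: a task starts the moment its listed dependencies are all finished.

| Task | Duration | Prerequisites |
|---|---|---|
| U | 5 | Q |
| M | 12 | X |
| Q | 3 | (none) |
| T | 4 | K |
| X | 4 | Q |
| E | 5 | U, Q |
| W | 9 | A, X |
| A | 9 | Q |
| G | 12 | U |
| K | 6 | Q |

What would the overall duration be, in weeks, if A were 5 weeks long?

20

As given, the longest chain is Q→A→W = 3+9+9 = 21, so the finish is 21 weeks.
A lies on that path, so at 5 weeks the path becomes 17 weeks.
Now Q→U→G = 3+5+12 = 20 is longest, so the finish becomes 20 weeks.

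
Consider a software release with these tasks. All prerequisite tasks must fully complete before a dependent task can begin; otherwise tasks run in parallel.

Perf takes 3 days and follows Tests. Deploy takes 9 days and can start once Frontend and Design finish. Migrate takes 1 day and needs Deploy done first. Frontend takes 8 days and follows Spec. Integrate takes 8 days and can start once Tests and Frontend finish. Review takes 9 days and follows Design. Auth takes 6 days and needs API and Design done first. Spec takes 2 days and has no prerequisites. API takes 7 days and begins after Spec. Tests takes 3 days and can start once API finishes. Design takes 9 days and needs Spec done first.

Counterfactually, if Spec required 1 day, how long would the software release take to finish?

Actual critical path: Spec→Design→Deploy→Migrate = 2+9+9+1 = 21 ⇒ 21 days.
Spec lies on that path, so at 1 day the path becomes 20 days.
No other chain overtakes it, so the finish is 20 days.

20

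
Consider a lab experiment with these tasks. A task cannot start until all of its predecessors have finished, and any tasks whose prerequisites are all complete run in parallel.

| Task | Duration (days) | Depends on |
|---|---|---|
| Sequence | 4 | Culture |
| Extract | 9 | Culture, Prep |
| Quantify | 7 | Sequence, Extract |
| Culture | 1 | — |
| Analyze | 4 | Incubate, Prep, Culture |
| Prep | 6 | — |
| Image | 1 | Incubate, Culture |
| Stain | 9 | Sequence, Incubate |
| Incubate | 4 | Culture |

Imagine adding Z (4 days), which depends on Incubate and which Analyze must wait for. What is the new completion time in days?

22

Originally the schedule takes 22 days.
With Z inserted, Analyze now waits for max(Incubate, Prep, Culture, Z).
New critical path: Prep→Extract→Quantify = 6+9+7 = 22 ⇒ 22 days.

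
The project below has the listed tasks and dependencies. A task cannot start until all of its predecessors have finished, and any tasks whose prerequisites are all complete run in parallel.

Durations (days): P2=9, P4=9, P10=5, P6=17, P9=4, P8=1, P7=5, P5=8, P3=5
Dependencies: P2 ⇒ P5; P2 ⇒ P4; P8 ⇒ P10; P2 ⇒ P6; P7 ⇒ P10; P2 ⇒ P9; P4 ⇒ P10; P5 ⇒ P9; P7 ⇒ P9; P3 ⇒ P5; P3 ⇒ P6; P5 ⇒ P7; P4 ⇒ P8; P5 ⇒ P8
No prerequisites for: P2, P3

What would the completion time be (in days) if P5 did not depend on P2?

With the dependency in place, P2→P5→P7→P10 = 9+8+5+5 = 27 sets the finish at 27 days.
Without P2→P5, P5's earliest start moves from 9 to 5.
After: P2→P6 = 9+17 = 26 → 26 days.

26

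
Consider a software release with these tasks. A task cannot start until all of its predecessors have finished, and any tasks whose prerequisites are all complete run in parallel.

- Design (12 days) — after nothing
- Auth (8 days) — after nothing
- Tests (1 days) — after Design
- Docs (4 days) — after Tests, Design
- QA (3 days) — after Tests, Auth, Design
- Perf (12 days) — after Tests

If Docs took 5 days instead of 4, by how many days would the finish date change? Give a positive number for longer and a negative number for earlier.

0

Critical path before the change: Design→Tests→Perf = 12+1+12 = 25 giving 25 days.
The longest path through Docs is only 17 days, so Docs has float 8.
The critical path is still Design→Tests→Perf; finish is now 25 days.
Change in finish: 25 − 25 = +0 days.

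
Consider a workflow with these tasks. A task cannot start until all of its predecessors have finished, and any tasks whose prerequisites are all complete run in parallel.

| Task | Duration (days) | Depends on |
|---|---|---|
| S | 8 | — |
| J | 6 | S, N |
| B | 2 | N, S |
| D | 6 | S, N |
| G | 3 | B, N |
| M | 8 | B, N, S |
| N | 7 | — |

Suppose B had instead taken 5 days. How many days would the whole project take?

21

Actual critical path: S→B→M = 8+2+8 = 18 ⇒ 18 days.
B is on the critical path; changing it to 5 makes that path 21 days.
No other chain overtakes it, so the finish is 21 days.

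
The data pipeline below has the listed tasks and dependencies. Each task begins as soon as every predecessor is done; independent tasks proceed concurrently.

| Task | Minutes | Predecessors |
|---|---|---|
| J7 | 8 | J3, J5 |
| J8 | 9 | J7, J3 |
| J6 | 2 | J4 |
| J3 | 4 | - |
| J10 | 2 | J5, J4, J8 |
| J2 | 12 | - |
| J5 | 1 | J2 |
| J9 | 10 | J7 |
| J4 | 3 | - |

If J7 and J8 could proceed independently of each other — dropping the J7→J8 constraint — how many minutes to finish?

Before: longest chain J2→J5→J7→J8→J10 = 12+1+8+9+2 = 32, finish 32.
Without J7→J8, J8's earliest start moves from 21 to 4.
The longest chain is now J2→J5→J7→J9 = 12+1+8+10 = 31, so the job takes 31 minutes.

31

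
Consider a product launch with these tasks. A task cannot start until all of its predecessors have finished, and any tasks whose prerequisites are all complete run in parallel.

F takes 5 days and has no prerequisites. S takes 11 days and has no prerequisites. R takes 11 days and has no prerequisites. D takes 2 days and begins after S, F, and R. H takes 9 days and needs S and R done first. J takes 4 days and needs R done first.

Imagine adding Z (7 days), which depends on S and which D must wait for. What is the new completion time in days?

20

Originally the product launch takes 20 days.
With Z inserted, D now waits for max(S, F, R, Z).
New critical path: S→Z→D = 11+7+2 = 20 ⇒ 20 days.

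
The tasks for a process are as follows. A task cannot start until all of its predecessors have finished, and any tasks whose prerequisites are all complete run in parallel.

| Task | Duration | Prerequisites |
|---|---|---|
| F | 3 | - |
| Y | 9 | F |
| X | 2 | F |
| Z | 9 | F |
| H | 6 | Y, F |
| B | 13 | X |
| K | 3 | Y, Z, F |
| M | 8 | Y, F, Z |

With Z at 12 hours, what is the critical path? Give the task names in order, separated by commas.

The binding path is F→Z→M = 3+9+8 = 20; finish at 20 hours.
Z is on the critical path; changing it to 12 makes that path 23 hours.
That remains the longest chain; total 23 hours.

F, Z, M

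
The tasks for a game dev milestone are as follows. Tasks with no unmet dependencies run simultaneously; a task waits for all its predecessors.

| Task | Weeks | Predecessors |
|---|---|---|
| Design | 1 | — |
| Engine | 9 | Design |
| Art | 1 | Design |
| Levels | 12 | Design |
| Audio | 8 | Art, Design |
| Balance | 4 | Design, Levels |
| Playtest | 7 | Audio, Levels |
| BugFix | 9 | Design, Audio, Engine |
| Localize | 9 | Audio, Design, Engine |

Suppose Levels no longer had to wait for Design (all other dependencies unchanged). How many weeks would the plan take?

Original critical path: Design→Levels→Playtest = 1+12+7 = 20 ⇒ 20 weeks.
Without Design→Levels, Levels's earliest start moves from 1 to 0.
After: Design→Engine→BugFix = 1+9+9 = 19 → 19 weeks.

19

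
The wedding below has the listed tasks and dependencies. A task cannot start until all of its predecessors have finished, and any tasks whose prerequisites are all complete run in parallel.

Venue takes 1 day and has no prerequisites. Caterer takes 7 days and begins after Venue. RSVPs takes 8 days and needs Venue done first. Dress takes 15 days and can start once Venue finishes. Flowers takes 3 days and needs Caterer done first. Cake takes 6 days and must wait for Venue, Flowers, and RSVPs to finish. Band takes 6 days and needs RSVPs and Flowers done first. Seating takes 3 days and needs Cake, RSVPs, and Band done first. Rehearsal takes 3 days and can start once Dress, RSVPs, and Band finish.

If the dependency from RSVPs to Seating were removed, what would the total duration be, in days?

With the dependency in place, Venue→Caterer→Flowers→Cake→Seating = 1+7+3+6+3 = 20 sets the finish at 20 days.
Dropping RSVPs→Seating doesn't change Seating's earliest start (17); another predecessor still binds.
After: Venue→Caterer→Flowers→Cake→Seating = 1+7+3+6+3 = 20 → 20 days.

20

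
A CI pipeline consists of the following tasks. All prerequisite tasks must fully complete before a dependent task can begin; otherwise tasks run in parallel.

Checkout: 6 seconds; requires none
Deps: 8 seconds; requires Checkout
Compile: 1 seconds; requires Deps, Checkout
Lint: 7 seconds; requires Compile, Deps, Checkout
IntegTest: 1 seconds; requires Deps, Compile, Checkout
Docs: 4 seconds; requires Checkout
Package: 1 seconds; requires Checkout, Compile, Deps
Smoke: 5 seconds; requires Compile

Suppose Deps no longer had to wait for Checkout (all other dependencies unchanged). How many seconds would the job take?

Original critical path: Checkout→Deps→Compile→Lint = 6+8+1+7 = 22 ⇒ 22 seconds.
Without Checkout→Deps, Deps's earliest start moves from 6 to 0.
New critical path: Deps→Compile→Lint = 8+1+7 = 16 ⇒ 16 seconds.

16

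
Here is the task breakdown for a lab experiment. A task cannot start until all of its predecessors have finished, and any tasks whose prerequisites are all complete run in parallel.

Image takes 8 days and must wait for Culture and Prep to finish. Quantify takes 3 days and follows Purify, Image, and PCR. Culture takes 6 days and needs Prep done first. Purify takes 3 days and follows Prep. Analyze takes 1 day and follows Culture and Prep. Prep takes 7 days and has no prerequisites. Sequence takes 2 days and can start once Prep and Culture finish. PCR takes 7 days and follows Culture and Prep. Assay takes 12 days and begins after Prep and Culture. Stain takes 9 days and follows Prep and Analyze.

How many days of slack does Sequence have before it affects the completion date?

10

Prep→Culture→Assay = 7+6+12 = 25 sets the makespan at 25 days.
The longest chain containing Sequence totals 15 days.
So Sequence can slip 25 − 15 = 10 days.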